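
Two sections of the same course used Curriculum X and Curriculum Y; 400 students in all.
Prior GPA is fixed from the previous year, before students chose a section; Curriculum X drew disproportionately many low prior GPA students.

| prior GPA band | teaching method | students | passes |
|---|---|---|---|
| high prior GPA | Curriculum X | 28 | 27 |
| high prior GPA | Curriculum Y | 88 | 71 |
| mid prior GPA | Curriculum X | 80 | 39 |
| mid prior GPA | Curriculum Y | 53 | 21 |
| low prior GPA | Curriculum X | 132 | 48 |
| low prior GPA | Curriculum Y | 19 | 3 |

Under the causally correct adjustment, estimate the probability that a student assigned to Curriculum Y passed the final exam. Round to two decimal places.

0.43

Curriculum X is higher inside every prior GPA band stratum but Curriculum Y is higher in aggregate. Whether to stratify depends on how prior GPA band relates to the teaching method.
Here prior GPA band is a common cause — it drives both which teaching method a case falls under and the outcome. The crude comparison mixes populations; the stratum-specific rates are the causally relevant ones.
Standardising Curriculum Y to the population prior GPA band mix: 0.290·71/88 + 0.333·21/53 + 0.378·3/19 = 0.425.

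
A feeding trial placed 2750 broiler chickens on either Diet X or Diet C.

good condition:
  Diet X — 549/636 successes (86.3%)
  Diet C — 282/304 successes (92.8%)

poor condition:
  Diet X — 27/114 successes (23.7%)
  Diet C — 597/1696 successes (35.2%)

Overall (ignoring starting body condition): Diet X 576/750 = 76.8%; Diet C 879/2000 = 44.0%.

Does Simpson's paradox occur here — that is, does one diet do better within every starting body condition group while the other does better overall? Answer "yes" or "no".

Within each starting body condition level (good condition 86.3% vs 92.8%; poor condition 23.7% vs 35.2%), Diet C has the higher rate every time. Pooled: 76.8% vs 44.0% — Diet X has the higher rate overall. The two comparisons disagree.

yes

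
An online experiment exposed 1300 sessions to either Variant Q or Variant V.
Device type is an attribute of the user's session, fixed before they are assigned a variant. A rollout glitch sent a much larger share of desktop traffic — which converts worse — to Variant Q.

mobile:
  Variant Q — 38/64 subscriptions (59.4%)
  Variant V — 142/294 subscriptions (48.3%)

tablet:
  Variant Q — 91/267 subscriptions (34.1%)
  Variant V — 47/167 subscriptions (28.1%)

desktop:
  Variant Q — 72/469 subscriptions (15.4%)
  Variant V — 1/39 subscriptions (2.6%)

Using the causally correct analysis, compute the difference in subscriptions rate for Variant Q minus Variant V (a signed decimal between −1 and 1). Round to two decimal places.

Device type satisfies the back-door criterion: it is not a descendant of the variant, and it blocks the spurious path from variant to outcome. Adjusting for it (i.e., using the within-device type rates) gives the causal effect.
Adjusting over the population distribution of device type: 0.275·(0.594−0.483) + 0.334·(0.341−0.281) + 0.391·(0.154−0.026) = +0.100.

+0.10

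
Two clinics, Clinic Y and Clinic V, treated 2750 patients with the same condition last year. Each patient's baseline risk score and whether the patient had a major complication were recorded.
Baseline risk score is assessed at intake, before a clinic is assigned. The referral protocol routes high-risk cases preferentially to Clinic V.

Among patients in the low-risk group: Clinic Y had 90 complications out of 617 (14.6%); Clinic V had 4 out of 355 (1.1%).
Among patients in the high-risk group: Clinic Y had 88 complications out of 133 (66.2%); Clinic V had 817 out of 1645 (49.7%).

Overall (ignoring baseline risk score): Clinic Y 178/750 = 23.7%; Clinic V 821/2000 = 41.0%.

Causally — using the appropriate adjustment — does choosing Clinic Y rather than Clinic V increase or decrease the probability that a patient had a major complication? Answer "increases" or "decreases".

Within every baseline risk score level Clinic V has the lower rate, yet pooled Clinic Y does — Simpson's reversal.
Baseline risk score is set before the clinic has any effect — it is not caused by the clinic — and it independently drives the outcome. That makes it a confounder, so the causal comparison is within baseline risk score levels.
Within each level — low-risk: 14.6% vs 1.1%; high-risk: 66.2% vs 49.7% — Clinic V is lower every time.

increases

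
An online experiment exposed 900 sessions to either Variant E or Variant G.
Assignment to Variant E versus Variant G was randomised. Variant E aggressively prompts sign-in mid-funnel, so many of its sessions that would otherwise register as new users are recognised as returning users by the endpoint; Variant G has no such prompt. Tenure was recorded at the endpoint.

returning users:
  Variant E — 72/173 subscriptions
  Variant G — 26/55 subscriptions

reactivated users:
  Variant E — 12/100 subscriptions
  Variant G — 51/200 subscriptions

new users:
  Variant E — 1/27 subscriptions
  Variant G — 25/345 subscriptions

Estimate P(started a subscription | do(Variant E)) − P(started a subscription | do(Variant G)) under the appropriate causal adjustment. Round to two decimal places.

The user tenure-specific comparison favours Variant G throughout, but the pooled figures favour Variant E. The question is whether to condition on user tenure.
User tenure is recorded after the variant and is itself shifted by it — it sits on the causal path from variant to outcome. Conditioning on a mediator would strip out part of the effect we want; the pooled comparison gives the total causal effect.
The causal difference is the pooled difference: 0.283 − 0.170 = +0.113.

+0.11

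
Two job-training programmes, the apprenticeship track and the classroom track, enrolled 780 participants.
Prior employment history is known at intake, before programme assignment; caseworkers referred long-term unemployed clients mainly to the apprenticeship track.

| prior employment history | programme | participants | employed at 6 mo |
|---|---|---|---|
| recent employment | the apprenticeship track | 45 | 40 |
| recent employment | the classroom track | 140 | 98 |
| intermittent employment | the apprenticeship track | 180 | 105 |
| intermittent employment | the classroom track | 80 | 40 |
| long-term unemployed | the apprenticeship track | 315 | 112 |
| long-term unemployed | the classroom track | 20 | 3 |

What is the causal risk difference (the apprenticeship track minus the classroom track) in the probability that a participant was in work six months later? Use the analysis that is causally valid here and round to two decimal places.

+0.16

the apprenticeship track is higher inside every prior employment history stratum but the classroom track is higher in aggregate. Whether to stratify depends on how prior employment history relates to the programme.
Nothing the programme does changes prior employment history; the imbalance is an allocation artefact. With prior employment history also predicting the outcome, the pooled figure is confounded, and the within-stratum comparison is the causal one.
Adjusting over the population distribution of prior employment history: 0.237·(0.889−0.700) + 0.333·(0.583−0.500) + 0.429·(0.356−0.150) = +0.161.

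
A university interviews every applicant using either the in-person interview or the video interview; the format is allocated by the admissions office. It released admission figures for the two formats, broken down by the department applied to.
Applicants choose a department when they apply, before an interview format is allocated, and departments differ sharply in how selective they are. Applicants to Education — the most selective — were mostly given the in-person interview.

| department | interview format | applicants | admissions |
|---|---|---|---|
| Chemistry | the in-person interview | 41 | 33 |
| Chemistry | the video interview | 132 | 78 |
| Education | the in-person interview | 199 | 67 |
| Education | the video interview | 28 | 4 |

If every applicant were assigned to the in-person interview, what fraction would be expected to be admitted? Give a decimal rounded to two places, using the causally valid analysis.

the in-person interview is higher inside every department stratum but the video interview is higher in aggregate. Whether to stratify depends on how department relates to the interview format.
Here department is a common cause — it drives both which interview format a case falls under and the outcome. The crude comparison mixes populations; the stratum-specific rates are the causally relevant ones.
Standardising the in-person interview to the population department mix: 0.432·33/41 + 0.568·67/199 = 0.539.

0.54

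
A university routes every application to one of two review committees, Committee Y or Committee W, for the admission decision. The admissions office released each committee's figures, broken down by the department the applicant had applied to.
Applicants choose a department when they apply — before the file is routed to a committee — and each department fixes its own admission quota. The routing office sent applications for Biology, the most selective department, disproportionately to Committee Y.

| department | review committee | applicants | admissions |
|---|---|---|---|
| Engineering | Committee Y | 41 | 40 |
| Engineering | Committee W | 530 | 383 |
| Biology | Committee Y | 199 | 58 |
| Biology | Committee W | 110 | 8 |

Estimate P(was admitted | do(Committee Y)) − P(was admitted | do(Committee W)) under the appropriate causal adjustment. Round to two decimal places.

Committee Y is higher inside every department stratum but Committee W is higher in aggregate. Whether to stratify depends on how department relates to the review committee.
Department is set before the review committee has any effect — it is not caused by the review committee — and it independently drives the outcome. That makes it a confounder, so the causal comparison is within department levels.
Adjusting over the population distribution of department: 0.649·(0.976−0.723) + 0.351·(0.291−0.073) = +0.241.

+0.24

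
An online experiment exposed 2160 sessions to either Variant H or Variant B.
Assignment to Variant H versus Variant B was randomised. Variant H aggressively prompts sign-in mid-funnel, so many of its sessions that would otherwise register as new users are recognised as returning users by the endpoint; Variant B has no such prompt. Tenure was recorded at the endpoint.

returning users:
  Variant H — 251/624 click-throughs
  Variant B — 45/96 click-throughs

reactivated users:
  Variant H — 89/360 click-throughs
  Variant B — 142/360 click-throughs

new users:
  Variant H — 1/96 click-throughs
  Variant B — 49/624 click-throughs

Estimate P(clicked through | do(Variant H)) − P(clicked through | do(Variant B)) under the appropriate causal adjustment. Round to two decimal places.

Within every user tenure level Variant B has the higher rate, yet pooled Variant H does — Simpson's reversal.
Because the variant influences user tenure, user tenure is a post-treatment mediator, not a confounder. Stratifying on it would bias the estimate; the causal effect is the crude pooled difference.
The causal difference is the pooled difference: 0.316 − 0.219 = +0.097.

+0.10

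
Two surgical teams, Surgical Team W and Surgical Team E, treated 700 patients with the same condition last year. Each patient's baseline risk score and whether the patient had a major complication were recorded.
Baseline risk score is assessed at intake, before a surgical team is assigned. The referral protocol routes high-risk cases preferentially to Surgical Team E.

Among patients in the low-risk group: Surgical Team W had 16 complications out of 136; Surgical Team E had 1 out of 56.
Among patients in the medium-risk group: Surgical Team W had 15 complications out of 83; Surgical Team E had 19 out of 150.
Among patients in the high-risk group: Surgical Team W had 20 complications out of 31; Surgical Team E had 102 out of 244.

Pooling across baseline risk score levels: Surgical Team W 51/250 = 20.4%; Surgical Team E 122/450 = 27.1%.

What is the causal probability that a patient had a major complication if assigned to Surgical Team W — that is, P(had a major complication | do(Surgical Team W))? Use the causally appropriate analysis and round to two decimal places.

0.35

Nothing the surgical team does changes baseline risk score; the imbalance is an allocation artefact. With baseline risk score also predicting the outcome, the pooled figure is confounded, and the within-stratum comparison is the causal one.
Standardising Surgical Team W to the population baseline risk score mix: 0.274·16/136 + 0.333·15/83 + 0.393·20/31 = 0.346.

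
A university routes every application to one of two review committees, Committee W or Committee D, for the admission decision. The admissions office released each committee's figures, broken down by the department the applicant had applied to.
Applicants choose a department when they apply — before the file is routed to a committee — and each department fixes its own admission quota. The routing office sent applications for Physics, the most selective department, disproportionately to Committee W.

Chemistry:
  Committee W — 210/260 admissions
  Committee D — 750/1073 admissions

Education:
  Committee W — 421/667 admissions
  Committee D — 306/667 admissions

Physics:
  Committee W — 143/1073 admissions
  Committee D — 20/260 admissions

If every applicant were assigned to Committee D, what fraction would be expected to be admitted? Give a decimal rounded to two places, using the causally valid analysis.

0.41

Within every department level Committee W has the higher rate, yet pooled Committee D does — Simpson's reversal.
Department differs across review committees for reasons unrelated to any effect of the review committee itself, and it separately predicts the outcome — a classic confounder. We must compare within department levels.
Standardising Committee D to the population department mix: 0.333·750/1073 + 0.334·306/667 + 0.333·20/260 = 0.412.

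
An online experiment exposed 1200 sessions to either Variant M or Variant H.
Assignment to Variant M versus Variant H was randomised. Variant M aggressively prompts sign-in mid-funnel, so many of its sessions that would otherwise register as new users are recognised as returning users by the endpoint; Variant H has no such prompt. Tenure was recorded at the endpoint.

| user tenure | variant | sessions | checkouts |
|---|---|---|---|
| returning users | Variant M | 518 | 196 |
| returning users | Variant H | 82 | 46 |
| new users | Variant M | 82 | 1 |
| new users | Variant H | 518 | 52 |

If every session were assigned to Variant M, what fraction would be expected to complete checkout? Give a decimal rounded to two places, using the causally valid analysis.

Stratifying would compare variants among sessions the variants themselves sorted into user tenure groups — a form of selection on an intermediate. The unconditioned pooled rates give the total causal effect.
So P(outcome | do(Variant M)) is just the pooled rate for Variant M: 197/600 = 0.328.

0.33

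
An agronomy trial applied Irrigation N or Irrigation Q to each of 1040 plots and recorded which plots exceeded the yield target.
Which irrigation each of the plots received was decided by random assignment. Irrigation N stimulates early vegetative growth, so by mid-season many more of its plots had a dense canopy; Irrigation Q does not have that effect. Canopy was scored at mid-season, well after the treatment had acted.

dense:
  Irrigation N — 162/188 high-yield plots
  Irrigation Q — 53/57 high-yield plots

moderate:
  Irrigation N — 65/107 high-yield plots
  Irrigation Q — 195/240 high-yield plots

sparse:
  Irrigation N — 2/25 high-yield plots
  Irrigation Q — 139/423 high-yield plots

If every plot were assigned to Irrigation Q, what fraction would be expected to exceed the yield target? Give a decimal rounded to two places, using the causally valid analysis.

Irrigation Q is higher inside every mid-season canopy stratum but Irrigation N is higher in aggregate. Whether to stratify depends on how mid-season canopy relates to the irrigation.
Stratifying would compare irrigations among plots the irrigations themselves sorted into mid-season canopy groups — a form of selection on an intermediate. The unconditioned pooled rates give the total causal effect.
So P(outcome | do(Irrigation Q)) is just the pooled rate for Irrigation Q: 387/720 = 0.537.

0.54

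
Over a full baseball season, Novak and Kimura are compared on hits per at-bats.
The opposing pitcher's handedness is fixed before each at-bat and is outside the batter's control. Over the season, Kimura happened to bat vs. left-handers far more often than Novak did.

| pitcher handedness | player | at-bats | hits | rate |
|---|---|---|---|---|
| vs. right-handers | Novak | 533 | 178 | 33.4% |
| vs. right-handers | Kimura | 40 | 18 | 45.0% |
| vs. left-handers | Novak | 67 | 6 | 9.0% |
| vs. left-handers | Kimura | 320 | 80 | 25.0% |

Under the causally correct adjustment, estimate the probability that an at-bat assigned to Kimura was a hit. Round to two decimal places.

Pitcher handedness satisfies the back-door criterion: it is not a descendant of the player, and it blocks the spurious path from player to outcome. Adjusting for it (i.e., using the within-pitcher handedness rates) gives the causal effect.
Standardising Kimura to the population pitcher handedness mix: 0.597·18/40 + 0.403·80/320 = 0.369.

0.37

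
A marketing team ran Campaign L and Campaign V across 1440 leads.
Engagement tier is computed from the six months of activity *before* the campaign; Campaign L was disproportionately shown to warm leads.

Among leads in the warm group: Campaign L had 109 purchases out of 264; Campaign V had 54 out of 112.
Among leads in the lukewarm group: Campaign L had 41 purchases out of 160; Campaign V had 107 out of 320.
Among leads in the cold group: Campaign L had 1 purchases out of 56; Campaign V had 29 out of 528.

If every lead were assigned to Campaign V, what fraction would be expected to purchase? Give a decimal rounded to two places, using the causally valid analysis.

0.26

Since engagement tier is a pre-existing factor (not a product of the campaign) and it affects the outcome on its own, it is a confounder. The stratified rates, not the pooled rate, identify the causal effect.
Standardising Campaign V to the population engagement tier mix: 0.261·54/112 + 0.333·107/320 + 0.406·29/528 = 0.260.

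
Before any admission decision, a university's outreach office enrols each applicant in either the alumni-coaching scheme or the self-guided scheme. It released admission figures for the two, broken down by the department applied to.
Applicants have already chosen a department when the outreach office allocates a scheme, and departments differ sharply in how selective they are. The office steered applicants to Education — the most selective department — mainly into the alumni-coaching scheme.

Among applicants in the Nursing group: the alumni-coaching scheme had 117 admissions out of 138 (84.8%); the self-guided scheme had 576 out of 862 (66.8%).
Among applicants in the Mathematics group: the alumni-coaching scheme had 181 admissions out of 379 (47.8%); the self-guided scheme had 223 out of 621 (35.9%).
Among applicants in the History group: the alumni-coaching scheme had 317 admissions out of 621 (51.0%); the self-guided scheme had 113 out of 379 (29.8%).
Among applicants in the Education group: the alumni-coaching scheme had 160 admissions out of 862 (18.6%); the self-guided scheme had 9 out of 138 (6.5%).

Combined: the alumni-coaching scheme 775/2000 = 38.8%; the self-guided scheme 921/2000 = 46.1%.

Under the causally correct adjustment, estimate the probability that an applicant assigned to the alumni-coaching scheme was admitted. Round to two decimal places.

0.51

Within every department level the alumni-coaching scheme has the higher rate, yet pooled the self-guided scheme does — Simpson's reversal.
Department differs across outreach schemes for reasons unrelated to any effect of the outreach scheme itself, and it separately predicts the outcome — a classic confounder. We must compare within department levels.
Standardising the alumni-coaching scheme to the population department mix: 0.250·117/138 + 0.250·181/379 + 0.250·317/621 + 0.250·160/862 = 0.505.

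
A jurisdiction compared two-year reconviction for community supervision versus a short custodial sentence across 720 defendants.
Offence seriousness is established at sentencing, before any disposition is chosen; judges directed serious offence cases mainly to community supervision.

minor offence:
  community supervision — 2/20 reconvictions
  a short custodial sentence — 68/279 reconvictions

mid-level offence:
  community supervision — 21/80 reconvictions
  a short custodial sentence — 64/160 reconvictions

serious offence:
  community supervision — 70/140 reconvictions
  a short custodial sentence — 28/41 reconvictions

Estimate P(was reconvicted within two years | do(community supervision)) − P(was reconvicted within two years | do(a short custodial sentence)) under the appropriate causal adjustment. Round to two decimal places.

-0.15

Within every offence seriousness level community supervision has the lower rate, yet pooled a short custodial sentence does — Simpson's reversal.
Offence seriousness satisfies the back-door criterion: it is not a descendant of the disposition, and it blocks the spurious path from disposition to outcome. Adjusting for it (i.e., using the within-offence seriousness rates) gives the causal effect.
Adjusting over the population distribution of offence seriousness: 0.415·(0.100−0.244) + 0.333·(0.263−0.400) + 0.251·(0.500−0.683) = -0.152.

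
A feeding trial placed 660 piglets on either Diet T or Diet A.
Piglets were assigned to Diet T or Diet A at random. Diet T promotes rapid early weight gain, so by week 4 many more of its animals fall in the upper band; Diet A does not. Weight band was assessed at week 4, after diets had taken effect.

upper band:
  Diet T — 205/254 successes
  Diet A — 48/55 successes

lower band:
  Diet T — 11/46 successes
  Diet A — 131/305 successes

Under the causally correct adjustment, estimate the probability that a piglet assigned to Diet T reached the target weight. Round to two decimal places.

Diet A is higher inside every week-4 weight band stratum but Diet T is higher in aggregate. Whether to stratify depends on how week-4 weight band relates to the diet.
Week-4 weight band is recorded after the diet and is itself shifted by it — it sits on the causal path from diet to outcome. Conditioning on a mediator would strip out part of the effect we want; the pooled comparison gives the total causal effect.
So P(outcome | do(Diet T)) is just the pooled rate for Diet T: 216/300 = 0.720.

0.72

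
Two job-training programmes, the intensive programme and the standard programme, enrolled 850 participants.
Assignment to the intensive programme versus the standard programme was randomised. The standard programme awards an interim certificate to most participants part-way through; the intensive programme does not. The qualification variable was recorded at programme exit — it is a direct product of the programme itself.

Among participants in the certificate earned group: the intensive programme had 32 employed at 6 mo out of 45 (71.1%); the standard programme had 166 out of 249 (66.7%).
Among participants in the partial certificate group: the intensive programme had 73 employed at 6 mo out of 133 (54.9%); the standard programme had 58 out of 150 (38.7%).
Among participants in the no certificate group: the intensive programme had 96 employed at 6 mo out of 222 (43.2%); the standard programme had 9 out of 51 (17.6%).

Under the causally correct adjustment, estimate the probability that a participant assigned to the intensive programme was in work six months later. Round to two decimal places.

0.50

Qualification attained during the programme lies on the pathway programme → qualification attained during the programme → outcome, so adjusting for it blocks the indirect effect. For the total causal effect of programme, use the unadjusted pooled rates.
So P(outcome | do(the intensive programme)) is just the pooled rate for the intensive programme: 201/400 = 0.502.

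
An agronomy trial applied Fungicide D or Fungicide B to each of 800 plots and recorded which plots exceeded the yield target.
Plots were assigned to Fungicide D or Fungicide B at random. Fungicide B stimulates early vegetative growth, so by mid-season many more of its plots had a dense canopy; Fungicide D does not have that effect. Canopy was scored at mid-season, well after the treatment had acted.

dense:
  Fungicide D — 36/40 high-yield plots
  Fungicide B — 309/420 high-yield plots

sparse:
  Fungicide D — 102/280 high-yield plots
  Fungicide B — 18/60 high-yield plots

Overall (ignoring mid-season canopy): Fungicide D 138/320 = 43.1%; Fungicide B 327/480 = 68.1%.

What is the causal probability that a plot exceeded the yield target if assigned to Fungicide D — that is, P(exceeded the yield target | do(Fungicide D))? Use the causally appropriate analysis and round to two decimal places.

0.43

The distribution of mid-season canopy is itself part of what the fungicide does — it is an intermediate outcome. Holding it fixed would remove that part of the effect; the total effect is the pooled difference.
So P(outcome | do(Fungicide D)) is just the pooled rate for Fungicide D: 138/320 = 0.431.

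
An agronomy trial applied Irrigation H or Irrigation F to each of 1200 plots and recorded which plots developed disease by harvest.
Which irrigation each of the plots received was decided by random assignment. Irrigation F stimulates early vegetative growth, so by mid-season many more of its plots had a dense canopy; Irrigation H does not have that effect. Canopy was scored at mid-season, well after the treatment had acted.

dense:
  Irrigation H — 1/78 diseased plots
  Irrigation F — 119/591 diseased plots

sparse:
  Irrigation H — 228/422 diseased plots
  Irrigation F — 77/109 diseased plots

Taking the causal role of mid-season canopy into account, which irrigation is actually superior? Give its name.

Irrigation F

The mid-season canopy-specific comparison favours Irrigation H throughout, but the pooled figures favour Irrigation F. The question is whether to condition on mid-season canopy.
Because the irrigation influences mid-season canopy, mid-season canopy is a post-treatment mediator, not a confounder. Stratifying on it would bias the estimate; the causal effect is the crude pooled difference.
Pooled: Irrigation H 45.8% vs Irrigation F 28.0%; Irrigation F is lower overall.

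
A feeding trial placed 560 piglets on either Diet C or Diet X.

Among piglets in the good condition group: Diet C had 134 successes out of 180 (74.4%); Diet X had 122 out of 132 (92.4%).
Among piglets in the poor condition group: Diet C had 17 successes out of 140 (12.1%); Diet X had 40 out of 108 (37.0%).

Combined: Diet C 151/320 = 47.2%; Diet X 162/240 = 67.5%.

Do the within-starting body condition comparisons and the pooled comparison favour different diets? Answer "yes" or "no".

Within each starting body condition level (good condition 74.4% vs 92.4%; poor condition 12.1% vs 37.0%), Diet X has the higher rate every time. Pooled: 47.2% vs 67.5% — Diet X has the higher rate overall. They agree.

no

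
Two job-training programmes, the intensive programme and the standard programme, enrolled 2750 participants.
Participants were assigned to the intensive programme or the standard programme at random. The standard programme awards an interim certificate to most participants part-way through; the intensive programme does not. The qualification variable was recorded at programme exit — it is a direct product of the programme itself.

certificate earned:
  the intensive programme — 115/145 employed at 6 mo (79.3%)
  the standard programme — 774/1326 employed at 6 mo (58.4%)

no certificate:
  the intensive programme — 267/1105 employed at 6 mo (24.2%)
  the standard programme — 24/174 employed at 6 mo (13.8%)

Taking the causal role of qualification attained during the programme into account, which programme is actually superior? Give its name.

the standard programme

Qualification attained during the programme is recorded after the programme and is itself shifted by it — it sits on the causal path from programme to outcome. Conditioning on a mediator would strip out part of the effect we want; the pooled comparison gives the total causal effect.
Pooled: the intensive programme 30.6% vs the standard programme 53.2%; the standard programme is higher overall.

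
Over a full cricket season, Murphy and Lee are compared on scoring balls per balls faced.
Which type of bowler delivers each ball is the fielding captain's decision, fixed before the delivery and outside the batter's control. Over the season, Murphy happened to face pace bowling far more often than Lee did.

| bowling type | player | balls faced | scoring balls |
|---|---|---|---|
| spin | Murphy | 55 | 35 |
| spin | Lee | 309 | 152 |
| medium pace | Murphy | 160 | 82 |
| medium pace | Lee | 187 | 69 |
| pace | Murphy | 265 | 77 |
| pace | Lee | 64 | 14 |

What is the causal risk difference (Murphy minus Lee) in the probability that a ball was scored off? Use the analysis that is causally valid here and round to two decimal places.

Murphy is higher inside every bowling type stratum but Lee is higher in aggregate. Whether to stratify depends on how bowling type relates to the player.
The imbalance in bowling type arose from how balls faced were allocated, not from anything the player did; and bowling type independently affects the outcome. The pooled gap is confounded — condition on bowling type.
Adjusting over the population distribution of bowling type: 0.350·(0.636−0.492) + 0.334·(0.512−0.369) + 0.316·(0.291−0.219) = +0.121.

+0.12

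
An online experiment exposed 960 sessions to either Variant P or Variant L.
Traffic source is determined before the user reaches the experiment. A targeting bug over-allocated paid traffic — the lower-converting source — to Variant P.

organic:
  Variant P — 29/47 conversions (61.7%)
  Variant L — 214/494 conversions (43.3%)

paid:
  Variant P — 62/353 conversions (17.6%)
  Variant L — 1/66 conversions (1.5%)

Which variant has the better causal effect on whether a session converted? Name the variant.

Variant P

Within every traffic source level Variant P has the higher rate, yet pooled Variant L does — Simpson's reversal.
Traffic source satisfies the back-door criterion: it is not a descendant of the variant, and it blocks the spurious path from variant to outcome. Adjusting for it (i.e., using the within-traffic source rates) gives the causal effect.
Within each level — organic: 61.7% vs 43.3%; paid: 17.6% vs 1.5% — Variant P is higher every time.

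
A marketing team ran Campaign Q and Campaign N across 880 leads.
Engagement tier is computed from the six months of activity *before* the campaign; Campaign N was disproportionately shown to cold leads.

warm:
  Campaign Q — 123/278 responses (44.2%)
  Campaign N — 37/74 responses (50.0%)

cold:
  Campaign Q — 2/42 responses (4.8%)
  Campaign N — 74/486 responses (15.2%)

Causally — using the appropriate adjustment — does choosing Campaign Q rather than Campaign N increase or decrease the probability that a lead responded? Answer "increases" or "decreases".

decreases

The engagement tier-specific comparison favours Campaign N throughout, but the pooled figures favour Campaign Q. The question is whether to condition on engagement tier.
Engagement tier differs across campaigns for reasons unrelated to any effect of the campaign itself, and it separately predicts the outcome — a classic confounder. We must compare within engagement tier levels.
Within each level — warm: 44.2% vs 50.0%; cold: 4.8% vs 15.2% — Campaign N is higher every time.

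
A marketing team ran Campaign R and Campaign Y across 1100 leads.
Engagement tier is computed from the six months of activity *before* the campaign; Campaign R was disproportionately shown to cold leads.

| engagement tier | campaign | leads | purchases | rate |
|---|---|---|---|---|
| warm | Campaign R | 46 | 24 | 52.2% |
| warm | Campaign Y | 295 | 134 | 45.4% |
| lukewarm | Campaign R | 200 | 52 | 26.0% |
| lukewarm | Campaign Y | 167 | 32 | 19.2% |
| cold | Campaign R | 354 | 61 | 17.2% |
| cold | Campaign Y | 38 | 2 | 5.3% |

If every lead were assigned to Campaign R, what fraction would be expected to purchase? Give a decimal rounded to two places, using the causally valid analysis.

0.31

Within every engagement tier level Campaign R has the higher rate, yet pooled Campaign Y does — Simpson's reversal.
Here engagement tier is a common cause — it drives both which campaign a case falls under and the outcome. The crude comparison mixes populations; the stratum-specific rates are the causally relevant ones.
Standardising Campaign R to the population engagement tier mix: 0.310·24/46 + 0.334·52/200 + 0.356·61/354 = 0.310.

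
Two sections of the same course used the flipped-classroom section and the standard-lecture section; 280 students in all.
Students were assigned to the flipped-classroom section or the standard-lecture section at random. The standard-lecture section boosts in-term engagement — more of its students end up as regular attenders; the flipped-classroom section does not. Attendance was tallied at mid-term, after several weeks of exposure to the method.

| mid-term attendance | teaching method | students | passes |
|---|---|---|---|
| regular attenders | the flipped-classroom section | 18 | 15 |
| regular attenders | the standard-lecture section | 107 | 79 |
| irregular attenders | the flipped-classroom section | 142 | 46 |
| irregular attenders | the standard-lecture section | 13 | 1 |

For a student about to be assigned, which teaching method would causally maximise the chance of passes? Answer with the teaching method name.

Mid-term attendance is recorded after the teaching method and is itself shifted by it — it sits on the causal path from teaching method to outcome. Conditioning on a mediator would strip out part of the effect we want; the pooled comparison gives the total causal effect.
Pooled: the flipped-classroom section 38.1% vs the standard-lecture section 66.7%; the standard-lecture section is higher overall.

the standard-lecture section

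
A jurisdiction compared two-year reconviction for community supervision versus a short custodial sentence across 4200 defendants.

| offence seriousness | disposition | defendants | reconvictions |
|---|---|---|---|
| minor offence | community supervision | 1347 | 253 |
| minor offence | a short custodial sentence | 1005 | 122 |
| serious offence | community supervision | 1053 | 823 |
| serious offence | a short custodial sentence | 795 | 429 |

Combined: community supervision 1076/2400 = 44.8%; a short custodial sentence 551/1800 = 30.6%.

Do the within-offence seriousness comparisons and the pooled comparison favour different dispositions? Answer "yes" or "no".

no

Within each offence seriousness level (minor offence 18.8% vs 12.1%; serious offence 78.2% vs 54.0%), a short custodial sentence has the lower rate every time. Pooled: 44.8% vs 30.6% — a short custodial sentence has the lower rate overall. They agree.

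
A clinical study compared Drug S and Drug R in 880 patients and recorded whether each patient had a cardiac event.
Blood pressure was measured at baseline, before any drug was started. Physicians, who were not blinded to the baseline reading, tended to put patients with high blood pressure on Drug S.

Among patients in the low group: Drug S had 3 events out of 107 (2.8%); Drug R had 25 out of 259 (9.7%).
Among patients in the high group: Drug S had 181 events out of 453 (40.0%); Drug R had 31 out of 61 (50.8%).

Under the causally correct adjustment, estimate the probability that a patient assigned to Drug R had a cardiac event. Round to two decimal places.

0.34

The stratified and pooled comparisons disagree (Drug S wins within each blood pressure; Drug R wins overall), so the answer turns on the causal role of blood pressure.
Blood pressure is set before the drug has any effect — it is not caused by the drug — and it independently drives the outcome. That makes it a confounder, so the causal comparison is within blood pressure levels.
Standardising Drug R to the population blood pressure mix: 0.416·25/259 + 0.584·31/61 = 0.337.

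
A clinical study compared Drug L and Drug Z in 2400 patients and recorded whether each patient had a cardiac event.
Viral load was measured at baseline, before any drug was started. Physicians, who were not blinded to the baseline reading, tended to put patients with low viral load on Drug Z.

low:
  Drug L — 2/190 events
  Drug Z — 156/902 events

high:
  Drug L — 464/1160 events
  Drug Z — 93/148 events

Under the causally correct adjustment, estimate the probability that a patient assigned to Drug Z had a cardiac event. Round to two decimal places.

0.42

The imbalance in viral load arose from how patients were allocated, not from anything the drug did; and viral load independently affects the outcome. The pooled gap is confounded — condition on viral load.
Standardising Drug Z to the population viral load mix: 0.455·156/902 + 0.545·93/148 = 0.421.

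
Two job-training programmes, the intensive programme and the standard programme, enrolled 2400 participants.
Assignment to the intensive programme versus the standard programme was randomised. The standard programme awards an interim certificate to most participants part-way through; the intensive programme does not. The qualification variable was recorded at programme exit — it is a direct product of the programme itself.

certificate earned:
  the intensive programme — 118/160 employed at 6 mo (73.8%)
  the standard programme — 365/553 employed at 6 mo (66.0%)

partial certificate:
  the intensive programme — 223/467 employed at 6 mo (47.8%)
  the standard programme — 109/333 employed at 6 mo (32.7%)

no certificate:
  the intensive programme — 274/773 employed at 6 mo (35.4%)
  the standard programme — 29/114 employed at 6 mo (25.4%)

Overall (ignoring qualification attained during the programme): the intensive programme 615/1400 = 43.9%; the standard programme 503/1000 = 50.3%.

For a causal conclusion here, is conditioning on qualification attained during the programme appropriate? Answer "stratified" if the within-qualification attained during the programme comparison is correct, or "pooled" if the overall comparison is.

Stratifying would compare programmes among participants the programmes themselves sorted into qualification attained during the programme groups — a form of selection on an intermediate. The unconditioned pooled rates give the total causal effect.
Pooled: the intensive programme 43.9% vs the standard programme 50.3%; the standard programme is higher overall.

pooled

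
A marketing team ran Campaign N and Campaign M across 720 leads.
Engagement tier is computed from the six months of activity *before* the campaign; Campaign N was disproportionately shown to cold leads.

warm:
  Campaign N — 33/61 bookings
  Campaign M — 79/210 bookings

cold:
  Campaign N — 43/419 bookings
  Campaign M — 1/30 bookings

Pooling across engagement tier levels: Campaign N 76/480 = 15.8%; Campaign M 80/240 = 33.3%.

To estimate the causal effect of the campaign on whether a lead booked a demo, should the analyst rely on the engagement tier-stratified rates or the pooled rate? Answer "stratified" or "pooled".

The stratified and pooled comparisons disagree (Campaign N wins within each engagement tier; Campaign M wins overall), so the answer turns on the causal role of engagement tier.
Engagement tier is set before the campaign has any effect — it is not caused by the campaign — and it independently drives the outcome. That makes it a confounder, so the causal comparison is within engagement tier levels.
Within each level — warm: 54.1% vs 37.6%; cold: 10.3% vs 3.3% — Campaign N is higher every time.

stratified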